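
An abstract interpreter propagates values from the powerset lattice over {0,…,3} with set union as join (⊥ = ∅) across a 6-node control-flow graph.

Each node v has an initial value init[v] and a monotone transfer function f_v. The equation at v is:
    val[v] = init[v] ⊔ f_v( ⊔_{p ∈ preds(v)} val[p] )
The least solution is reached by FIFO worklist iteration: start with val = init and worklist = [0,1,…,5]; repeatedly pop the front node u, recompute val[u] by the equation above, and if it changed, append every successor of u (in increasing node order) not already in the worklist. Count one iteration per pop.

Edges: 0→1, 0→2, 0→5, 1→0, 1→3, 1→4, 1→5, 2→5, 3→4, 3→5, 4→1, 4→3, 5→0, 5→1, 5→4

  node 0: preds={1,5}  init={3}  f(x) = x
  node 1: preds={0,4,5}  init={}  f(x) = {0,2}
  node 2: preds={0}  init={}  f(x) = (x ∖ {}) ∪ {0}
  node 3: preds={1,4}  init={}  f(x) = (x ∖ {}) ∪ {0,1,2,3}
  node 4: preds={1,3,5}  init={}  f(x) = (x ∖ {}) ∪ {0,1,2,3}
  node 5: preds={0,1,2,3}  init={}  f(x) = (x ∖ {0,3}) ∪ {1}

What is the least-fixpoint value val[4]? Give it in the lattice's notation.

Worklist (12 pops):
  #1 pop 0: in={} → {3} (no change)
  #2 pop 1: in={3} → {0,2} (was {}); enqueue [0]
  #3 pop 2: in={3} → {0,3} (was {}); enqueue []
  #4 pop 3: in={0,2} → {0,1,2,3} (was {}); enqueue []
  #5 pop 4: in={0,1,2,3} → {0,1,2,3} (was {}); enqueue [1,3]
  #6 pop 5: in={0,1,2,3} → {1,2} (was {}); enqueue [4]
  #7 pop 0: in={0,1,2} → {0,1,2,3} (was {3}); enqueue [2,5]
  #8 pop 1: in={0,1,2,3} → {0,2} (no change)
  #9 pop 3: in={0,1,2,3} → {0,1,2,3} (no change)
  #10 pop 4: in={0,1,2,3} → {0,1,2,3} (no change)
  #11 pop 2: in={0,1,2,3} → {0,1,2,3} (was {0,3}); enqueue []
  #12 pop 5: in={0,1,2,3} → {1,2} (no change)

Fixpoint:
  val[0] = {0,1,2,3}
  val[1] = {0,2}
  val[2] = {0,1,2,3}
  val[3] = {0,1,2,3}
  val[4] = {0,1,2,3}
  val[5] = {1,2}

{0,1,2,3}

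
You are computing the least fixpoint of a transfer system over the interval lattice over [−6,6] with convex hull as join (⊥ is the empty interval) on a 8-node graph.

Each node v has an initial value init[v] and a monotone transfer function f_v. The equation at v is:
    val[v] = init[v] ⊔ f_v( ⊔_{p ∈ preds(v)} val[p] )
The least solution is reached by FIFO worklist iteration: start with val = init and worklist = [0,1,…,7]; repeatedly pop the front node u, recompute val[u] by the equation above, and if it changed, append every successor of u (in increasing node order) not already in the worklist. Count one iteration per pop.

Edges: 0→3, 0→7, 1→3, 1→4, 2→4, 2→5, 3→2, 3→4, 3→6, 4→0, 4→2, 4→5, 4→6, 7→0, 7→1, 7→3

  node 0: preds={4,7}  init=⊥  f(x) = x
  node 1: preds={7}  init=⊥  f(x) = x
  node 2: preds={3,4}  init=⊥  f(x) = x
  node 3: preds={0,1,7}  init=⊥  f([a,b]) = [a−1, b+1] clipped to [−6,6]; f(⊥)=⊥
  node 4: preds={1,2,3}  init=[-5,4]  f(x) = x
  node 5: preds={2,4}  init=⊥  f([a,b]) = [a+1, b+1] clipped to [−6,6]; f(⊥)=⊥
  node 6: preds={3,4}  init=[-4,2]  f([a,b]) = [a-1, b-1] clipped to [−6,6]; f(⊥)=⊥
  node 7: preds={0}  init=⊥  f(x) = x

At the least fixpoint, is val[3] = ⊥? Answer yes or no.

no

Iteration log — 27 steps:
  step 1. node 0  ⊔preds=[-5,4]  new=[-5,4]  old=⊥  +wl: 
  step 2. node 1  ⊔preds=⊥  new=⊥  stable
  step 3. node 2  ⊔preds=[-5,4]  new=[-5,4]  old=⊥  +wl: 
  step 4. node 3  ⊔preds=[-5,4]  new=[-6,5]  old=⊥  +wl: 2
  step 5. node 4  ⊔preds=[-6,5]  new=[-6,5]  old=[-5,4]  +wl: 0
  step 6. node 5  ⊔preds=[-6,5]  new=[-5,6]  old=⊥  +wl: 
  step 7. node 6  ⊔preds=[-6,5]  new=[-6,4]  old=[-4,2]  +wl: 
  step 8. node 7  ⊔preds=[-5,4]  new=[-5,4]  old=⊥  +wl: 1,3
  step 9. node 2  ⊔preds=[-6,5]  new=[-6,5]  old=[-5,4]  +wl: 4,5
  step 10. node 0  ⊔preds=[-6,5]  new=[-6,5]  old=[-5,4]  +wl: 7
  step 11. node 1  ⊔preds=[-5,4]  new=[-5,4]  old=⊥  +wl: 
  step 12. node 3  ⊔preds=[-6,5]  new=[-6,6]  old=[-6,5]  +wl: 2,6
  step 13. node 4  ⊔preds=[-6,6]  new=[-6,6]  old=[-6,5]  +wl: 0
  step 14. node 5  ⊔preds=[-6,6]  new=[-5,6]  stable
  step 15. node 7  ⊔preds=[-6,5]  new=[-6,5]  old=[-5,4]  +wl: 1,3
  step 16. node 2  ⊔preds=[-6,6]  new=[-6,6]  old=[-6,5]  +wl: 4,5
  step 17. node 6  ⊔preds=[-6,6]  new=[-6,5]  old=[-6,4]  +wl: 
  step 18. node 0  ⊔preds=[-6,6]  new=[-6,6]  old=[-6,5]  +wl: 7
  step 19. node 1  ⊔preds=[-6,5]  new=[-6,5]  old=[-5,4]  +wl: 
  step 20. node 3  ⊔preds=[-6,6]  new=[-6,6]  stable
  step 21. node 4  ⊔preds=[-6,6]  new=[-6,6]  stable
  step 22. node 5  ⊔preds=[-6,6]  new=[-5,6]  stable
  step 23. node 7  ⊔preds=[-6,6]  new=[-6,6]  old=[-6,5]  +wl: 0,1,3
  step 24. node 0  ⊔preds=[-6,6]  new=[-6,6]  stable
  step 25. node 1  ⊔preds=[-6,6]  new=[-6,6]  old=[-6,5]  +wl: 4
  step 26. node 3  ⊔preds=[-6,6]  new=[-6,6]  stable
  step 27. node 4  ⊔preds=[-6,6]  new=[-6,6]  stable

Least fixpoint reached:
  node 0: [-6,6]
  node 1: [-6,6]
  node 2: [-6,6]
  node 3: [-6,6]
  node 4: [-6,6]
  node 5: [-5,6]
  node 6: [-6,5]
  node 7: [-6,6]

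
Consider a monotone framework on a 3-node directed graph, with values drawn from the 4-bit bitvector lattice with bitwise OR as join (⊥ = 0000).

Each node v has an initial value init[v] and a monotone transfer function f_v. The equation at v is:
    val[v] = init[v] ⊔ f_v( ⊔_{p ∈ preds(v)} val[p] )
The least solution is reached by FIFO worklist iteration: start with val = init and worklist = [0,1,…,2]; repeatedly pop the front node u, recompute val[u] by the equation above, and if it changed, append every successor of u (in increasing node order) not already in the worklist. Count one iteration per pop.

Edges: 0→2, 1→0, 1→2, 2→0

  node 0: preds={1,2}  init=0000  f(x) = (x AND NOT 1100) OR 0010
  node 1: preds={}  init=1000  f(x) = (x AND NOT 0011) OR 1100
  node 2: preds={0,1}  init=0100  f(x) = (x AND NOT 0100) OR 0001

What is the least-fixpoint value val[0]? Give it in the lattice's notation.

0011

Worklist (5 pops):
  #1 pop 0: in=1100 → 0010 (was 0000); enqueue []
  #2 pop 1: in=0000 → 1100 (was 1000); enqueue [0]
  #3 pop 2: in=1110 → 1111 (was 0100); enqueue []
  #4 pop 0: in=1111 → 0011 (was 0010); enqueue [2]
  #5 pop 2: in=1111 → 1111 (no change)

Fixpoint:
  val[0] = 0011
  val[1] = 1100
  val[2] = 1111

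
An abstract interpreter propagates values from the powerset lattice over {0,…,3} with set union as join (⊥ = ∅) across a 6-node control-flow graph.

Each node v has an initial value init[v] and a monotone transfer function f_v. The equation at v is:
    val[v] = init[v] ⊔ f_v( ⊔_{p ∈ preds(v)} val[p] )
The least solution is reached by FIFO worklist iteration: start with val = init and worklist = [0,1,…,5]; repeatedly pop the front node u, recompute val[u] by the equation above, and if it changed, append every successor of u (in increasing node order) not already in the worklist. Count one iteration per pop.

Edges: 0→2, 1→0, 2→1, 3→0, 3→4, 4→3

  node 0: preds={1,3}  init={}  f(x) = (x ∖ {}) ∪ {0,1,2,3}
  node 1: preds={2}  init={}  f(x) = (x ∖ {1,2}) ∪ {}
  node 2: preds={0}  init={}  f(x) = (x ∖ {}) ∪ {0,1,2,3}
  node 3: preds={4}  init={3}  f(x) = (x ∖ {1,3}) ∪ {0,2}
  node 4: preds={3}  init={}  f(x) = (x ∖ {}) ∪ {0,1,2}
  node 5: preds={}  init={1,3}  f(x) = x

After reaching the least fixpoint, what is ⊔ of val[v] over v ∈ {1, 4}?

Worklist (9 pops):
  #1 pop 0: in={3} → {0,1,2,3} (was {}); enqueue []
  #2 pop 1: in={} → {} (no change)
  #3 pop 2: in={0,1,2,3} → {0,1,2,3} (was {}); enqueue [1]
  #4 pop 3: in={} → {0,2,3} (was {3}); enqueue [0]
  #5 pop 4: in={0,2,3} → {0,1,2,3} (was {}); enqueue [3]
  #6 pop 5: in={} → {1,3} (no change)
  #7 pop 1: in={0,1,2,3} → {0,3} (was {}); enqueue []
  #8 pop 0: in={0,2,3} → {0,1,2,3} (no change)
  #9 pop 3: in={0,1,2,3} → {0,2,3} (no change)

Fixpoint:
  val[0] = {0,1,2,3}
  val[1] = {0,3}
  val[2] = {0,1,2,3}
  val[3] = {0,2,3}
  val[4] = {0,1,2,3}
  val[5] = {1,3}

{0,1,2,3}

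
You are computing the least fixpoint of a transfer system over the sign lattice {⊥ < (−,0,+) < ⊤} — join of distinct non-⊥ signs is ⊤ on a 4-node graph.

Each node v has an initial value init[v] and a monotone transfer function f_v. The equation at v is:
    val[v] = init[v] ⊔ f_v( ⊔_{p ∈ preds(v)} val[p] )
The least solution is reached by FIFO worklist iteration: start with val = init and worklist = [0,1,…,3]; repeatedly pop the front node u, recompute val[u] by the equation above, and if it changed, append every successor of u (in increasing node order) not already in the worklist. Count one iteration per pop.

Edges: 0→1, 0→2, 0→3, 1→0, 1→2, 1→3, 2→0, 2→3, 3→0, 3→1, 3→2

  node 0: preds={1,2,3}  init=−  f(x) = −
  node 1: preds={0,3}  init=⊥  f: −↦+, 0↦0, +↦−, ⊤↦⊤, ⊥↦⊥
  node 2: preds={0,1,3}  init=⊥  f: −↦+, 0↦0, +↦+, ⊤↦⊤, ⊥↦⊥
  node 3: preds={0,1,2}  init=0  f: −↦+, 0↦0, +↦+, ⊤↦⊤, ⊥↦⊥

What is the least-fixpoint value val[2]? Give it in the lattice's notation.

Iteration log — 7 steps:
  step 1. node 0  ⊔preds=0  new=−  stable
  step 2. node 1  ⊔preds=⊤  new=⊤  old=⊥  +wl: 0
  step 3. node 2  ⊔preds=⊤  new=⊤  old=⊥  +wl: 
  step 4. node 3  ⊔preds=⊤  new=⊤  old=0  +wl: 1,2
  step 5. node 0  ⊔preds=⊤  new=−  stable
  step 6. node 1  ⊔preds=⊤  new=⊤  stable
  step 7. node 2  ⊔preds=⊤  new=⊤  stable

Least fixpoint reached:
  node 0: −
  node 1: ⊤
  node 2: ⊤
  node 3: ⊤

⊤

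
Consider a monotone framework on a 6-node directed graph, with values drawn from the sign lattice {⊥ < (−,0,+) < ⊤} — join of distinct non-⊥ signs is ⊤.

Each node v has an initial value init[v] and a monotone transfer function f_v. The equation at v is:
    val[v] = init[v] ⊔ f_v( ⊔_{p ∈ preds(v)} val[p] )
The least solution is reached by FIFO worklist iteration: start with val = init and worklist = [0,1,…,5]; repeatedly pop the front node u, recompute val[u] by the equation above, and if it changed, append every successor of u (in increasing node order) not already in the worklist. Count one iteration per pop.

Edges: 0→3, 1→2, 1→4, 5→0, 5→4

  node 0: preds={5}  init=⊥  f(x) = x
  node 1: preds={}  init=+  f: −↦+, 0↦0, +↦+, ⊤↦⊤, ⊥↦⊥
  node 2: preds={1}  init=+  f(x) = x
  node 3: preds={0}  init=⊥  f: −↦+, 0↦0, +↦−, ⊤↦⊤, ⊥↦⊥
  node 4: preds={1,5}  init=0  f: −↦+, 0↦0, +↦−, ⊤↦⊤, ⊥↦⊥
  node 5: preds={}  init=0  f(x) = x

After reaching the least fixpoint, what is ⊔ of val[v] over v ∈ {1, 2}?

Trace (6 dequeues):
  [1] u=0 | in 0 | out 0 | prev ⊥ | push {}
  [2] u=1 | in ⊥ | out + | ==
  [3] u=2 | in + | out + | ==
  [4] u=3 | in 0 | out 0 | prev ⊥ | push {}
  [5] u=4 | in ⊤ | out ⊤ | prev 0 | push {}
  [6] u=5 | in ⊥ | out 0 | ==

Converged values:
  [0] 0
  [1] +
  [2] +
  [3] 0
  [4] ⊤
  [5] 0

+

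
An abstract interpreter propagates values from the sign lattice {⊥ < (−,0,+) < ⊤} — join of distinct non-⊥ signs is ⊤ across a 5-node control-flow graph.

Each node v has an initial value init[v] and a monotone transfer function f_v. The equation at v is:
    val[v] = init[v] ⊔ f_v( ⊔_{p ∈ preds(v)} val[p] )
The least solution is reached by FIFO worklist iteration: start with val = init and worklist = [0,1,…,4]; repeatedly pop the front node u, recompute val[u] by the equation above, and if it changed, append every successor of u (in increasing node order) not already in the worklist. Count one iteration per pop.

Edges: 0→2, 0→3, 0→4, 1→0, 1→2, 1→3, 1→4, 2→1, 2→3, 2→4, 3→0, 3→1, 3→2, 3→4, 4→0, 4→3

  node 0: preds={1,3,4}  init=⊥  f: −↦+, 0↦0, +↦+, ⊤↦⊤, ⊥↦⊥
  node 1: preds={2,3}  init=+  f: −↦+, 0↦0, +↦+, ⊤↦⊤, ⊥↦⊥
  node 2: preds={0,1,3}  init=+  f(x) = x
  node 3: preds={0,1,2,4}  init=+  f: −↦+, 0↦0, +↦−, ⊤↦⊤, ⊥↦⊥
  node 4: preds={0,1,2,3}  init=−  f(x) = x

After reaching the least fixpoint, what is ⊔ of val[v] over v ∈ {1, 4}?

⊤

Trace (10 dequeues):
  [1] u=0 | in ⊤ | out ⊤ | prev ⊥ | push {}
  [2] u=1 | in + | out + | ==
  [3] u=2 | in ⊤ | out ⊤ | prev + | push {1}
  [4] u=3 | in ⊤ | out ⊤ | prev + | push {0,2}
  [5] u=4 | in ⊤ | out ⊤ | prev − | push {3}
  [6] u=1 | in ⊤ | out ⊤ | prev + | push {4}
  [7] u=0 | in ⊤ | out ⊤ | ==
  [8] u=2 | in ⊤ | out ⊤ | ==
  [9] u=3 | in ⊤ | out ⊤ | ==
  [10] u=4 | in ⊤ | out ⊤ | ==

Converged values:
  [0] ⊤
  [1] ⊤
  [2] ⊤
  [3] ⊤
  [4] ⊤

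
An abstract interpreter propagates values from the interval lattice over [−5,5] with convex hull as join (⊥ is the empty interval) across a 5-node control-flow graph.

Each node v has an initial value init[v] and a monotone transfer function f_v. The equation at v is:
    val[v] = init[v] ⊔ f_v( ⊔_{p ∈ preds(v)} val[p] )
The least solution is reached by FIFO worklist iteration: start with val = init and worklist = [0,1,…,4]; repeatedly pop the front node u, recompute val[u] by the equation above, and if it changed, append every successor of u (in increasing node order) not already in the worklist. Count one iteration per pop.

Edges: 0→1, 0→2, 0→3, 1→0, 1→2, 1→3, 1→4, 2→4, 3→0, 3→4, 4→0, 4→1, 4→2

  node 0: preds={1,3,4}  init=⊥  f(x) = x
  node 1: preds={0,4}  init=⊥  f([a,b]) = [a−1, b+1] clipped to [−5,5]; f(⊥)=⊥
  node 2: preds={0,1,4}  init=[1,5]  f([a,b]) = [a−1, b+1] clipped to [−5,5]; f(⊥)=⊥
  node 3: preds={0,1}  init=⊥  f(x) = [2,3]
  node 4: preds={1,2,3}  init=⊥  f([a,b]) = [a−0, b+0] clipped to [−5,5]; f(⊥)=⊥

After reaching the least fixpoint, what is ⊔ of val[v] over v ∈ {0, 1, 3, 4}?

[-5,5]

Iteration log — 29 steps:
  step 1. node 0  ⊔preds=⊥  new=⊥  stable
  step 2. node 1  ⊔preds=⊥  new=⊥  stable
  step 3. node 2  ⊔preds=⊥  new=[1,5]  stable
  step 4. node 3  ⊔preds=⊥  new=[2,3]  old=⊥  +wl: 0
  step 5. node 4  ⊔preds=[1,5]  new=[1,5]  old=⊥  +wl: 1,2
  step 6. node 0  ⊔preds=[1,5]  new=[1,5]  old=⊥  +wl: 3
  step 7. node 1  ⊔preds=[1,5]  new=[0,5]  old=⊥  +wl: 0,4
  step 8. node 2  ⊔preds=[0,5]  new=[-1,5]  old=[1,5]  +wl: 
  step 9. node 3  ⊔preds=[0,5]  new=[2,3]  stable
  step 10. node 0  ⊔preds=[0,5]  new=[0,5]  old=[1,5]  +wl: 1,2,3
  step 11. node 4  ⊔preds=[-1,5]  new=[-1,5]  old=[1,5]  +wl: 0
  step 12. node 1  ⊔preds=[-1,5]  new=[-2,5]  old=[0,5]  +wl: 4
  step 13. node 2  ⊔preds=[-2,5]  new=[-3,5]  old=[-1,5]  +wl: 
  step 14. node 3  ⊔preds=[-2,5]  new=[2,3]  stable
  step 15. node 0  ⊔preds=[-2,5]  new=[-2,5]  old=[0,5]  +wl: 1,2,3
  step 16. node 4  ⊔preds=[-3,5]  new=[-3,5]  old=[-1,5]  +wl: 0
  step 17. node 1  ⊔preds=[-3,5]  new=[-4,5]  old=[-2,5]  +wl: 4
  step 18. node 2  ⊔preds=[-4,5]  new=[-5,5]  old=[-3,5]  +wl: 
  step 19. node 3  ⊔preds=[-4,5]  new=[2,3]  stable
  step 20. node 0  ⊔preds=[-4,5]  new=[-4,5]  old=[-2,5]  +wl: 1,2,3
  step 21. node 4  ⊔preds=[-5,5]  new=[-5,5]  old=[-3,5]  +wl: 0
  step 22. node 1  ⊔preds=[-5,5]  new=[-5,5]  old=[-4,5]  +wl: 4
  step 23. node 2  ⊔preds=[-5,5]  new=[-5,5]  stable
  step 24. node 3  ⊔preds=[-5,5]  new=[2,3]  stable
  step 25. node 0  ⊔preds=[-5,5]  new=[-5,5]  old=[-4,5]  +wl: 1,2,3
  step 26. node 4  ⊔preds=[-5,5]  new=[-5,5]  stable
  step 27. node 1  ⊔preds=[-5,5]  new=[-5,5]  stable
  step 28. node 2  ⊔preds=[-5,5]  new=[-5,5]  stable
  step 29. node 3  ⊔preds=[-5,5]  new=[2,3]  stable

Least fixpoint reached:
  node 0: [-5,5]
  node 1: [-5,5]
  node 2: [-5,5]
  node 3: [2,3]
  node 4: [-5,5]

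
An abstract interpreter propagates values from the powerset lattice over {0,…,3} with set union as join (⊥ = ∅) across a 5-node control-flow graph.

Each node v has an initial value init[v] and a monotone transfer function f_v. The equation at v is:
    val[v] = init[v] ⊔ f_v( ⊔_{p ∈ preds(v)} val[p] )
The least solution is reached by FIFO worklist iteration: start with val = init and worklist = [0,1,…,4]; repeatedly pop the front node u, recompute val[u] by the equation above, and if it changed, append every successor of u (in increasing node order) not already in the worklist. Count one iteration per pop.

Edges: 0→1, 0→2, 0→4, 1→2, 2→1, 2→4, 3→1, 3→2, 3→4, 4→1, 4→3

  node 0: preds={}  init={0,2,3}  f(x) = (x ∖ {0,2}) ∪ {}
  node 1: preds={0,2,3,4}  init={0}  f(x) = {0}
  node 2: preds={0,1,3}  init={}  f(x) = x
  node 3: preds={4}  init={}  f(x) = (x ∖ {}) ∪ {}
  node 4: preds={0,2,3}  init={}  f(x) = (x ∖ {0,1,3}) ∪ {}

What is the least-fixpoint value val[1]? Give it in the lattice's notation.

Iteration log — 10 steps:
  step 1. node 0  ⊔preds={}  new={0,2,3}  stable
  step 2. node 1  ⊔preds={0,2,3}  new={0}  stable
  step 3. node 2  ⊔preds={0,2,3}  new={0,2,3}  old={}  +wl: 1
  step 4. node 3  ⊔preds={}  new={}  stable
  step 5. node 4  ⊔preds={0,2,3}  new={2}  old={}  +wl: 3
  step 6. node 1  ⊔preds={0,2,3}  new={0}  stable
  step 7. node 3  ⊔preds={2}  new={2}  old={}  +wl: 1,2,4
  step 8. node 1  ⊔preds={0,2,3}  new={0}  stable
  step 9. node 2  ⊔preds={0,2,3}  new={0,2,3}  stable
  step 10. node 4  ⊔preds={0,2,3}  new={2}  stable

Least fixpoint reached:
  node 0: {0,2,3}
  node 1: {0}
  node 2: {0,2,3}
  node 3: {2}
  node 4: {2}

{0}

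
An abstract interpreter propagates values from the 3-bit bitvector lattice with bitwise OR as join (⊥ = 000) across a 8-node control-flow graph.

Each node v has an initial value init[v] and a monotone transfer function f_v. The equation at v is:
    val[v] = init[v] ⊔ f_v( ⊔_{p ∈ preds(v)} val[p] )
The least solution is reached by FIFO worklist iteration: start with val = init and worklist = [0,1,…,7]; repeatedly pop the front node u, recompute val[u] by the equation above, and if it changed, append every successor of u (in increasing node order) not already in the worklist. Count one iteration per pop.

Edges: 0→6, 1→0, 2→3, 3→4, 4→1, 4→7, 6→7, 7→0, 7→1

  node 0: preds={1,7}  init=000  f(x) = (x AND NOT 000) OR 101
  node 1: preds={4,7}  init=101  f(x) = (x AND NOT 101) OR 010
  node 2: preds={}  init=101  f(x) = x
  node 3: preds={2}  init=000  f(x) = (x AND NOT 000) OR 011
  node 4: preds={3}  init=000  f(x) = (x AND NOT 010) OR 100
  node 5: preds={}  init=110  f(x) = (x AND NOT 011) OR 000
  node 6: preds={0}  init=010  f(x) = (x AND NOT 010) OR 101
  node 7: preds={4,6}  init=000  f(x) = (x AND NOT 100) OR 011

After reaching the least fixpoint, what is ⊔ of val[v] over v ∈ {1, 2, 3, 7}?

111

Worklist (11 pops):
  #1 pop 0: in=101 → 101 (was 000); enqueue []
  #2 pop 1: in=000 → 111 (was 101); enqueue [0]
  #3 pop 2: in=000 → 101 (no change)
  #4 pop 3: in=101 → 111 (was 000); enqueue []
  #5 pop 4: in=111 → 101 (was 000); enqueue [1]
  #6 pop 5: in=000 → 110 (no change)
  #7 pop 6: in=101 → 111 (was 010); enqueue []
  #8 pop 7: in=111 → 011 (was 000); enqueue []
  #9 pop 0: in=111 → 111 (was 101); enqueue [6]
  #10 pop 1: in=111 → 111 (no change)
  #11 pop 6: in=111 → 111 (no change)

Fixpoint:
  val[0] = 111
  val[1] = 111
  val[2] = 101
  val[3] = 111
  val[4] = 101
  val[5] = 110
  val[6] = 111
  val[7] = 011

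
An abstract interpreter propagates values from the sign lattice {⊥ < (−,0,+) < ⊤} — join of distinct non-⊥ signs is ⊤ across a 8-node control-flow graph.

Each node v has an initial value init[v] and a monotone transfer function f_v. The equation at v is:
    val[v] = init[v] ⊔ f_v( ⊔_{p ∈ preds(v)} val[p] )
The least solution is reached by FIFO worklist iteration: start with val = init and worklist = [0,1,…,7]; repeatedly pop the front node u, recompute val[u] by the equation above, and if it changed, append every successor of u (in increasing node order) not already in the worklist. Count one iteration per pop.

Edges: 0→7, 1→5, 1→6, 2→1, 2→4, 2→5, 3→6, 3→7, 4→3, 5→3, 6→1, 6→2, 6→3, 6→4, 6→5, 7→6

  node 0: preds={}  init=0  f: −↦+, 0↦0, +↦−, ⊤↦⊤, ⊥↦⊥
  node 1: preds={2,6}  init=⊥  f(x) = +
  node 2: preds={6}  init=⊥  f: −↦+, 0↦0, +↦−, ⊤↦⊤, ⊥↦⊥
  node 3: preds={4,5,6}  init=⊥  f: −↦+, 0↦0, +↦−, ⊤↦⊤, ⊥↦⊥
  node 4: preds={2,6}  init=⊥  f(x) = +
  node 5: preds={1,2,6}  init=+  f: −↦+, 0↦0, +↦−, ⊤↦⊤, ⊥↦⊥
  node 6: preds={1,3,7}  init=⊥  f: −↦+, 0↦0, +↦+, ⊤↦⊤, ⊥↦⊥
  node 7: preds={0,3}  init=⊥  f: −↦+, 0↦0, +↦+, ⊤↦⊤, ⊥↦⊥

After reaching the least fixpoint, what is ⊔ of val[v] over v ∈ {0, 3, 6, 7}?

⊤

Worklist (16 pops):
  #1 pop 0: in=⊥ → 0 (no change)
  #2 pop 1: in=⊥ → + (was ⊥); enqueue []
  #3 pop 2: in=⊥ → ⊥ (no change)
  #4 pop 3: in=+ → − (was ⊥); enqueue []
  #5 pop 4: in=⊥ → + (was ⊥); enqueue [3]
  #6 pop 5: in=+ → ⊤ (was +); enqueue []
  #7 pop 6: in=⊤ → ⊤ (was ⊥); enqueue [1,2,4,5]
  #8 pop 7: in=⊤ → ⊤ (was ⊥); enqueue [6]
  #9 pop 3: in=⊤ → ⊤ (was −); enqueue [7]
  #10 pop 1: in=⊤ → + (no change)
  #11 pop 2: in=⊤ → ⊤ (was ⊥); enqueue [1]
  #12 pop 4: in=⊤ → + (no change)
  #13 pop 5: in=⊤ → ⊤ (no change)
  #14 pop 6: in=⊤ → ⊤ (no change)
  #15 pop 7: in=⊤ → ⊤ (no change)
  #16 pop 1: in=⊤ → + (no change)

Fixpoint:
  val[0] = 0
  val[1] = +
  val[2] = ⊤
  val[3] = ⊤
  val[4] = +
  val[5] = ⊤
  val[6] = ⊤
  val[7] = ⊤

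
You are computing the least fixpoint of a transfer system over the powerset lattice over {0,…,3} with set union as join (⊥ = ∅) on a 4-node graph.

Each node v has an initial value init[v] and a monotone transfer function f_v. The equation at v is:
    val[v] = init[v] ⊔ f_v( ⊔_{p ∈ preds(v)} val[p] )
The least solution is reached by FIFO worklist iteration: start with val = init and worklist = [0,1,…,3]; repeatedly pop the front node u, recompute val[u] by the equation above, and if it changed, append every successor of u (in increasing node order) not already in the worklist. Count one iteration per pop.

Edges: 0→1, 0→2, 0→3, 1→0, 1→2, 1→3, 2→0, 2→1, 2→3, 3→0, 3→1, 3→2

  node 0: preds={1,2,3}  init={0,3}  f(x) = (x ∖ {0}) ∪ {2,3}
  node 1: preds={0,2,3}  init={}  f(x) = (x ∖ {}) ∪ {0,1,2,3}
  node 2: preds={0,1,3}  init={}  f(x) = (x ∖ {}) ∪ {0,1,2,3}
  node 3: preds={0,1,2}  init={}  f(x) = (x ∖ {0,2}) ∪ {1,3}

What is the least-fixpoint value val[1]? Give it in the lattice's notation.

Iteration log — 8 steps:
  step 1. node 0  ⊔preds={}  new={0,2,3}  old={0,3}  +wl: 
  step 2. node 1  ⊔preds={0,2,3}  new={0,1,2,3}  old={}  +wl: 0
  step 3. node 2  ⊔preds={0,1,2,3}  new={0,1,2,3}  old={}  +wl: 1
  step 4. node 3  ⊔preds={0,1,2,3}  new={1,3}  old={}  +wl: 2
  step 5. node 0  ⊔preds={0,1,2,3}  new={0,1,2,3}  old={0,2,3}  +wl: 3
  step 6. node 1  ⊔preds={0,1,2,3}  new={0,1,2,3}  stable
  step 7. node 2  ⊔preds={0,1,2,3}  new={0,1,2,3}  stable
  step 8. node 3  ⊔preds={0,1,2,3}  new={1,3}  stable

Least fixpoint reached:
  node 0: {0,1,2,3}
  node 1: {0,1,2,3}
  node 2: {0,1,2,3}
  node 3: {1,3}

{0,1,2,3}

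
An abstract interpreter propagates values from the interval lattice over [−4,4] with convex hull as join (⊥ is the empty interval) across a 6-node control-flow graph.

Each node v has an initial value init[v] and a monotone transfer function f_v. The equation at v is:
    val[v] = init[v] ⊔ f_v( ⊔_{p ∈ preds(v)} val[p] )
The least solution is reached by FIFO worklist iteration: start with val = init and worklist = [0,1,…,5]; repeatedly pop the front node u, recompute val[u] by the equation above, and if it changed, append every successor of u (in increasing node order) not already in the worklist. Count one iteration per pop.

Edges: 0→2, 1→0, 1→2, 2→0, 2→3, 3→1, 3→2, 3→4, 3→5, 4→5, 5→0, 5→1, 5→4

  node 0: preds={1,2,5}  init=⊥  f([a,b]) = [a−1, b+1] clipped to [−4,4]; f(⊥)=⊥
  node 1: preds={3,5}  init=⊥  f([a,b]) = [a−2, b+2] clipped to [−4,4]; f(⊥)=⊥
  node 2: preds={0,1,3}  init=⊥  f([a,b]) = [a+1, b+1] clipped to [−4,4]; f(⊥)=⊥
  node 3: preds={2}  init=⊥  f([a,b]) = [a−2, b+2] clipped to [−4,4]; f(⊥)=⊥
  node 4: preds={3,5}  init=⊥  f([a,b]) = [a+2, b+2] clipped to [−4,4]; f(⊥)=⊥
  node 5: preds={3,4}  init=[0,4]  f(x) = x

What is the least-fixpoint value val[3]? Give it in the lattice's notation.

[-4,4]

Iteration log — 19 steps:
  step 1. node 0  ⊔preds=[0,4]  new=[-1,4]  old=⊥  +wl: 
  step 2. node 1  ⊔preds=[0,4]  new=[-2,4]  old=⊥  +wl: 0
  step 3. node 2  ⊔preds=[-2,4]  new=[-1,4]  old=⊥  +wl: 
  step 4. node 3  ⊔preds=[-1,4]  new=[-3,4]  old=⊥  +wl: 1,2
  step 5. node 4  ⊔preds=[-3,4]  new=[-1,4]  old=⊥  +wl: 
  step 6. node 5  ⊔preds=[-3,4]  new=[-3,4]  old=[0,4]  +wl: 4
  step 7. node 0  ⊔preds=[-3,4]  new=[-4,4]  old=[-1,4]  +wl: 
  step 8. node 1  ⊔preds=[-3,4]  new=[-4,4]  old=[-2,4]  +wl: 0
  step 9. node 2  ⊔preds=[-4,4]  new=[-3,4]  old=[-1,4]  +wl: 3
  step 10. node 4  ⊔preds=[-3,4]  new=[-1,4]  stable
  step 11. node 0  ⊔preds=[-4,4]  new=[-4,4]  stable
  step 12. node 3  ⊔preds=[-3,4]  new=[-4,4]  old=[-3,4]  +wl: 1,2,4,5
  step 13. node 1  ⊔preds=[-4,4]  new=[-4,4]  stable
  step 14. node 2  ⊔preds=[-4,4]  new=[-3,4]  stable
  step 15. node 4  ⊔preds=[-4,4]  new=[-2,4]  old=[-1,4]  +wl: 
  step 16. node 5  ⊔preds=[-4,4]  new=[-4,4]  old=[-3,4]  +wl: 0,1,4
  step 17. node 0  ⊔preds=[-4,4]  new=[-4,4]  stable
  step 18. node 1  ⊔preds=[-4,4]  new=[-4,4]  stable
  step 19. node 4  ⊔preds=[-4,4]  new=[-2,4]  stable

Least fixpoint reached:
  node 0: [-4,4]
  node 1: [-4,4]
  node 2: [-3,4]
  node 3: [-4,4]
  node 4: [-2,4]
  node 5: [-4,4]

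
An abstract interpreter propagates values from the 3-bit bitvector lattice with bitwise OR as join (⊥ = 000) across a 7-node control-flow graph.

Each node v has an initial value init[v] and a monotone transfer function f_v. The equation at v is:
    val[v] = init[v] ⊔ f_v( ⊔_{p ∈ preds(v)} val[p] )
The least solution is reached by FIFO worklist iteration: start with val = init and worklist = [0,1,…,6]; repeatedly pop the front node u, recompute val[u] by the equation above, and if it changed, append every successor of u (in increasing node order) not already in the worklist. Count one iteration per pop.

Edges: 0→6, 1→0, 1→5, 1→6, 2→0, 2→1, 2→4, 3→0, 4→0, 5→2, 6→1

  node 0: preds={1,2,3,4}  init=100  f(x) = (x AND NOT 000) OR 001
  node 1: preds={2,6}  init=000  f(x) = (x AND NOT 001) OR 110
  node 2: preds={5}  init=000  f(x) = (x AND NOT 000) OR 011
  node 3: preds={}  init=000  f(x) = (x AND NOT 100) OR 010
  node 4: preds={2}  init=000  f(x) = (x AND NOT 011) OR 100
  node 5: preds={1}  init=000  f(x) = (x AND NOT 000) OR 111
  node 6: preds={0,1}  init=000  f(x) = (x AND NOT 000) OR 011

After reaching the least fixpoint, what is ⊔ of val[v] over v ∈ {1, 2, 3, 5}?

Trace (14 dequeues):
  [1] u=0 | in 000 | out 101 | prev 100 | push {}
  [2] u=1 | in 000 | out 110 | prev 000 | push {0}
  [3] u=2 | in 000 | out 011 | prev 000 | push {1}
  [4] u=3 | in 000 | out 010 | prev 000 | push {}
  [5] u=4 | in 011 | out 100 | prev 000 | push {}
  [6] u=5 | in 110 | out 111 | prev 000 | push {2}
  [7] u=6 | in 111 | out 111 | prev 000 | push {}
  [8] u=0 | in 111 | out 111 | prev 101 | push {6}
  [9] u=1 | in 111 | out 110 | ==
  [10] u=2 | in 111 | out 111 | prev 011 | push {0,1,4}
  [11] u=6 | in 111 | out 111 | ==
  [12] u=0 | in 111 | out 111 | ==
  [13] u=1 | in 111 | out 110 | ==
  [14] u=4 | in 111 | out 100 | ==

Converged values:
  [0] 111
  [1] 110
  [2] 111
  [3] 010
  [4] 100
  [5] 111
  [6] 111

111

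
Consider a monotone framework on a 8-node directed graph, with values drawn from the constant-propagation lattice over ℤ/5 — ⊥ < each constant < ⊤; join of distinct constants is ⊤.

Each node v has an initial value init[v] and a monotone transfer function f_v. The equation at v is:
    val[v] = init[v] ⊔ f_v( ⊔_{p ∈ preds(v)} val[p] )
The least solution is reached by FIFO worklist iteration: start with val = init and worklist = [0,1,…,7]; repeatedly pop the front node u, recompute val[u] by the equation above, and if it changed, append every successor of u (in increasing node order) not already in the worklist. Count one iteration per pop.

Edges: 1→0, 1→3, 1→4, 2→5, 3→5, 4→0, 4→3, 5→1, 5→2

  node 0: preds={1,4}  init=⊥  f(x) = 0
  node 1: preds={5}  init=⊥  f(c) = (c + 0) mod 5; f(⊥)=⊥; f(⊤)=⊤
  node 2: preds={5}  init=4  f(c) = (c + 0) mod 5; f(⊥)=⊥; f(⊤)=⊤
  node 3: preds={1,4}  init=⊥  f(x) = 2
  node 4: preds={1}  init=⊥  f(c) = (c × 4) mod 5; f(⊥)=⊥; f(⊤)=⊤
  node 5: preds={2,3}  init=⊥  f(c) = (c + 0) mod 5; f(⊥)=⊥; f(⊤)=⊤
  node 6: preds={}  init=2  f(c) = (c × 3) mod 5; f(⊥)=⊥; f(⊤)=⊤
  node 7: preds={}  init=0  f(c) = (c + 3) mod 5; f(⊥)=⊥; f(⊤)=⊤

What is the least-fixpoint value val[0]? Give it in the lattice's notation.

0

Iteration log — 16 steps:
  step 1. node 0  ⊔preds=⊥  new=0  old=⊥  +wl: 
  step 2. node 1  ⊔preds=⊥  new=⊥  stable
  step 3. node 2  ⊔preds=⊥  new=4  stable
  step 4. node 3  ⊔preds=⊥  new=2  old=⊥  +wl: 
  step 5. node 4  ⊔preds=⊥  new=⊥  stable
  step 6. node 5  ⊔preds=⊤  new=⊤  old=⊥  +wl: 1,2
  step 7. node 6  ⊔preds=⊥  new=2  stable
  step 8. node 7  ⊔preds=⊥  new=0  stable
  step 9. node 1  ⊔preds=⊤  new=⊤  old=⊥  +wl: 0,3,4
  step 10. node 2  ⊔preds=⊤  new=⊤  old=4  +wl: 5
  step 11. node 0  ⊔preds=⊤  new=0  stable
  step 12. node 3  ⊔preds=⊤  new=2  stable
  step 13. node 4  ⊔preds=⊤  new=⊤  old=⊥  +wl: 0,3
  step 14. node 5  ⊔preds=⊤  new=⊤  stable
  step 15. node 0  ⊔preds=⊤  new=0  stable
  step 16. node 3  ⊔preds=⊤  new=2  stable

Least fixpoint reached:
  node 0: 0
  node 1: ⊤
  node 2: ⊤
  node 3: 2
  node 4: ⊤
  node 5: ⊤
  node 6: 2
  node 7: 0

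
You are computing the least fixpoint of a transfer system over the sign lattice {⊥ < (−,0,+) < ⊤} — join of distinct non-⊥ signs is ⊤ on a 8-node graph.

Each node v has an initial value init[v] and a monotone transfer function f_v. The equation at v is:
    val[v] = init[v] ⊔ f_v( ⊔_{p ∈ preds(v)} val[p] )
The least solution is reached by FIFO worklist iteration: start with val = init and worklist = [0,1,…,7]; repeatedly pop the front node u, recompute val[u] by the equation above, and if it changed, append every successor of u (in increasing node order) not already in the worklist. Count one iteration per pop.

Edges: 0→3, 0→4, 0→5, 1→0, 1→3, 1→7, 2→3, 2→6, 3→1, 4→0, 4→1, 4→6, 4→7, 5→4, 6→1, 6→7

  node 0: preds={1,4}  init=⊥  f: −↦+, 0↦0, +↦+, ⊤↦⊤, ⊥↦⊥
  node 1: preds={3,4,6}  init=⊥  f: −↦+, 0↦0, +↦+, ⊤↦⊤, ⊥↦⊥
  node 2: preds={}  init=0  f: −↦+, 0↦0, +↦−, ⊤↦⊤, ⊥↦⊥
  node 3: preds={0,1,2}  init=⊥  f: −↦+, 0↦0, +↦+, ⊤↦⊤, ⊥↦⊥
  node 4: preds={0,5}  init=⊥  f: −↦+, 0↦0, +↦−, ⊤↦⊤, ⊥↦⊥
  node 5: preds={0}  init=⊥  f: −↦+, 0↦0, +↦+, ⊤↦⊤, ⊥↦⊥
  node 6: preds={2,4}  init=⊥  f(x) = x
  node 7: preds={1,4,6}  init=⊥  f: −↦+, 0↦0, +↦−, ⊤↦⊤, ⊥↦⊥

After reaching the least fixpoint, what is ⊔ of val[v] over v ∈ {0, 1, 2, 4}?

Iteration log — 19 steps:
  step 1. node 0  ⊔preds=⊥  new=⊥  stable
  step 2. node 1  ⊔preds=⊥  new=⊥  stable
  step 3. node 2  ⊔preds=⊥  new=0  stable
  step 4. node 3  ⊔preds=0  new=0  old=⊥  +wl: 1
  step 5. node 4  ⊔preds=⊥  new=⊥  stable
  step 6. node 5  ⊔preds=⊥  new=⊥  stable
  step 7. node 6  ⊔preds=0  new=0  old=⊥  +wl: 
  step 8. node 7  ⊔preds=0  new=0  old=⊥  +wl: 
  step 9. node 1  ⊔preds=0  new=0  old=⊥  +wl: 0,3,7
  step 10. node 0  ⊔preds=0  new=0  old=⊥  +wl: 4,5
  step 11. node 3  ⊔preds=0  new=0  stable
  step 12. node 7  ⊔preds=0  new=0  stable
  step 13. node 4  ⊔preds=0  new=0  old=⊥  +wl: 0,1,6,7
  step 14. node 5  ⊔preds=0  new=0  old=⊥  +wl: 4
  step 15. node 0  ⊔preds=0  new=0  stable
  step 16. node 1  ⊔preds=0  new=0  stable
  step 17. node 6  ⊔preds=0  new=0  stable
  step 18. node 7  ⊔preds=0  new=0  stable
  step 19. node 4  ⊔preds=0  new=0  stable

Least fixpoint reached:
  node 0: 0
  node 1: 0
  node 2: 0
  node 3: 0
  node 4: 0
  node 5: 0
  node 6: 0
  node 7: 0

0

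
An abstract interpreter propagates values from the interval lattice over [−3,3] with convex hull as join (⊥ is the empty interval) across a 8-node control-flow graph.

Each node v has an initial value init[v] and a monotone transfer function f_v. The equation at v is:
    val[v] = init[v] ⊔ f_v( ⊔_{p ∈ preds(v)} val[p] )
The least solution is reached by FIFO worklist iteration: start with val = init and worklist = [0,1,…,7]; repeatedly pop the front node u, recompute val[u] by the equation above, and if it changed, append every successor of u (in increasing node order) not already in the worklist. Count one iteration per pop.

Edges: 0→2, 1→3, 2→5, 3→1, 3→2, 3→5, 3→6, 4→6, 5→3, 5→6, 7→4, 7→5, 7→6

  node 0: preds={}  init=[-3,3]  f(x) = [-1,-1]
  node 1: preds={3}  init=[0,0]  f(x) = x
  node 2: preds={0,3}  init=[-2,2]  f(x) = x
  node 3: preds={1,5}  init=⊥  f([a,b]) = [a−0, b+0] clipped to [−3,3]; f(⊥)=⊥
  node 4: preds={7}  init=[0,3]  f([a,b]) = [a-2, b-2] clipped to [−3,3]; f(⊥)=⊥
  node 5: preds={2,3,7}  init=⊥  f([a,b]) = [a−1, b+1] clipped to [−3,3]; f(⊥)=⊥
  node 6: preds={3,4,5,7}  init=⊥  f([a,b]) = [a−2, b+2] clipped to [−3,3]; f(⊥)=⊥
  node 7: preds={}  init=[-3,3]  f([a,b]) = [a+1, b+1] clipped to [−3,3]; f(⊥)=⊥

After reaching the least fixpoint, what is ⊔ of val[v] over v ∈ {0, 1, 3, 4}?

Trace (16 dequeues):
  [1] u=0 | in ⊥ | out [-3,3] | ==
  [2] u=1 | in ⊥ | out [0,0] | ==
  [3] u=2 | in [-3,3] | out [-3,3] | prev [-2,2] | push {}
  [4] u=3 | in [0,0] | out [0,0] | prev ⊥ | push {1,2}
  [5] u=4 | in [-3,3] | out [-3,3] | prev [0,3] | push {}
  [6] u=5 | in [-3,3] | out [-3,3] | prev ⊥ | push {3}
  [7] u=6 | in [-3,3] | out [-3,3] | prev ⊥ | push {}
  [8] u=7 | in ⊥ | out [-3,3] | ==
  [9] u=1 | in [0,0] | out [0,0] | ==
  [10] u=2 | in [-3,3] | out [-3,3] | ==
  [11] u=3 | in [-3,3] | out [-3,3] | prev [0,0] | push {1,2,5,6}
  [12] u=1 | in [-3,3] | out [-3,3] | prev [0,0] | push {3}
  [13] u=2 | in [-3,3] | out [-3,3] | ==
  [14] u=5 | in [-3,3] | out [-3,3] | ==
  [15] u=6 | in [-3,3] | out [-3,3] | ==
  [16] u=3 | in [-3,3] | out [-3,3] | ==

Converged values:
  [0] [-3,3]
  [1] [-3,3]
  [2] [-3,3]
  [3] [-3,3]
  [4] [-3,3]
  [5] [-3,3]
  [6] [-3,3]
  [7] [-3,3]

[-3,3]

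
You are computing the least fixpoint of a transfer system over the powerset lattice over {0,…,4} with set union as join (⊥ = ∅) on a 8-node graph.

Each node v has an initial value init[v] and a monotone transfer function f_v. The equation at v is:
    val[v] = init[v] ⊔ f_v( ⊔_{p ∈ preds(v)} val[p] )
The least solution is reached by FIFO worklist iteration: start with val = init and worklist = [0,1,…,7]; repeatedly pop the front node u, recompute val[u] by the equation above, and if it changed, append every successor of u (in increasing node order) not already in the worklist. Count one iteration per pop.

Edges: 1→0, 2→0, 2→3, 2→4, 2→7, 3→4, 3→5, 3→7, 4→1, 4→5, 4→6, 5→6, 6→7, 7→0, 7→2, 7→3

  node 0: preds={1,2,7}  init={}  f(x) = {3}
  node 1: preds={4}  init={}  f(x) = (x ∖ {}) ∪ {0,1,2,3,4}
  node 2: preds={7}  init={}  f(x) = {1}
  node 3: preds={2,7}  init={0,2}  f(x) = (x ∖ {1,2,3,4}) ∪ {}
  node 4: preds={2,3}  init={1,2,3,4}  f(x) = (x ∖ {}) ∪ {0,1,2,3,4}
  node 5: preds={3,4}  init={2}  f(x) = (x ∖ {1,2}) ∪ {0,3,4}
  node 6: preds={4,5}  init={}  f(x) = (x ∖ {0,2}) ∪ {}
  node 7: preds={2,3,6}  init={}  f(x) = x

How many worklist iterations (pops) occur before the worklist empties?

12

Trace (12 dequeues):
  [1] u=0 | in {} | out {3} | prev {} | push {}
  [2] u=1 | in {1,2,3,4} | out {0,1,2,3,4} | prev {} | push {0}
  [3] u=2 | in {} | out {1} | prev {} | push {}
  [4] u=3 | in {1} | out {0,2} | ==
  [5] u=4 | in {0,1,2} | out {0,1,2,3,4} | prev {1,2,3,4} | push {1}
  [6] u=5 | in {0,1,2,3,4} | out {0,2,3,4} | prev {2} | push {}
  [7] u=6 | in {0,1,2,3,4} | out {1,3,4} | prev {} | push {}
  [8] u=7 | in {0,1,2,3,4} | out {0,1,2,3,4} | prev {} | push {2,3}
  [9] u=0 | in {0,1,2,3,4} | out {3} | ==
  [10] u=1 | in {0,1,2,3,4} | out {0,1,2,3,4} | ==
  [11] u=2 | in {0,1,2,3,4} | out {1} | ==
  [12] u=3 | in {0,1,2,3,4} | out {0,2} | ==

Converged values:
  [0] {3}
  [1] {0,1,2,3,4}
  [2] {1}
  [3] {0,2}
  [4] {0,1,2,3,4}
  [5] {0,2,3,4}
  [6] {1,3,4}
  [7] {0,1,2,3,4}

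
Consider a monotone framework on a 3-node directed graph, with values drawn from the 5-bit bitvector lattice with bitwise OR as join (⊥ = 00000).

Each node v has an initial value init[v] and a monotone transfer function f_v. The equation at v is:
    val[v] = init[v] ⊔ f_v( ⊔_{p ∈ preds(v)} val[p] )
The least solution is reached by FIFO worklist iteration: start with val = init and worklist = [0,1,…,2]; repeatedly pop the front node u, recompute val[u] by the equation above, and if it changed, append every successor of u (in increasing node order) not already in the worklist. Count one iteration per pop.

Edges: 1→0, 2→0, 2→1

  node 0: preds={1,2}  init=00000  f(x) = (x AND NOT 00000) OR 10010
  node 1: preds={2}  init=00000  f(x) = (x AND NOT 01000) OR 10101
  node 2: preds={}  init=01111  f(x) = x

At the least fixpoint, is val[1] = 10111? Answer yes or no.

yes

Trace (4 dequeues):
  [1] u=0 | in 01111 | out 11111 | prev 00000 | push {}
  [2] u=1 | in 01111 | out 10111 | prev 00000 | push {0}
  [3] u=2 | in 00000 | out 01111 | ==
  [4] u=0 | in 11111 | out 11111 | ==

Converged values:
  [0] 11111
  [1] 10111
  [2] 01111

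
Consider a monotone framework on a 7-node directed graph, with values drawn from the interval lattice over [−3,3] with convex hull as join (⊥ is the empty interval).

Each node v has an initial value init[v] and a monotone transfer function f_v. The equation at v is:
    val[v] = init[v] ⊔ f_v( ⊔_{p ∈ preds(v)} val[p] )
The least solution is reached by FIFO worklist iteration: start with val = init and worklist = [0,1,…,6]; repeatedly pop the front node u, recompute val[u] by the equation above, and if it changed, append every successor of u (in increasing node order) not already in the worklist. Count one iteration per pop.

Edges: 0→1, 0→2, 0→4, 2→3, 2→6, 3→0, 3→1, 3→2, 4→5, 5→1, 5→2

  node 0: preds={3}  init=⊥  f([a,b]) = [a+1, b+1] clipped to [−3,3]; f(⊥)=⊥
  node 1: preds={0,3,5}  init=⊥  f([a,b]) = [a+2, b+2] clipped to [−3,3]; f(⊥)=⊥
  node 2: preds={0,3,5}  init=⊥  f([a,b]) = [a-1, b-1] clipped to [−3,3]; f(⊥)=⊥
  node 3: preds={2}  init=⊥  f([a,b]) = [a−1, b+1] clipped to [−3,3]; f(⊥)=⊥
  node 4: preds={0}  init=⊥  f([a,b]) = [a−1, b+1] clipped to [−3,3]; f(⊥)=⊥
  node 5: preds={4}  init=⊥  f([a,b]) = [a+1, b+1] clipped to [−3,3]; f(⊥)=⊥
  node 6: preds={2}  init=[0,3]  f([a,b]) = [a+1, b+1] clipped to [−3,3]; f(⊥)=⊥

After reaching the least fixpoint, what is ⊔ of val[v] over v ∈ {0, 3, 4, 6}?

Trace (7 dequeues):
  [1] u=0 | in ⊥ | out ⊥ | ==
  [2] u=1 | in ⊥ | out ⊥ | ==
  [3] u=2 | in ⊥ | out ⊥ | ==
  [4] u=3 | in ⊥ | out ⊥ | ==
  [5] u=4 | in ⊥ | out ⊥ | ==
  [6] u=5 | in ⊥ | out ⊥ | ==
  [7] u=6 | in ⊥ | out [0,3] | ==

Converged values:
  [0] ⊥
  [1] ⊥
  [2] ⊥
  [3] ⊥
  [4] ⊥
  [5] ⊥
  [6] [0,3]

[0,3]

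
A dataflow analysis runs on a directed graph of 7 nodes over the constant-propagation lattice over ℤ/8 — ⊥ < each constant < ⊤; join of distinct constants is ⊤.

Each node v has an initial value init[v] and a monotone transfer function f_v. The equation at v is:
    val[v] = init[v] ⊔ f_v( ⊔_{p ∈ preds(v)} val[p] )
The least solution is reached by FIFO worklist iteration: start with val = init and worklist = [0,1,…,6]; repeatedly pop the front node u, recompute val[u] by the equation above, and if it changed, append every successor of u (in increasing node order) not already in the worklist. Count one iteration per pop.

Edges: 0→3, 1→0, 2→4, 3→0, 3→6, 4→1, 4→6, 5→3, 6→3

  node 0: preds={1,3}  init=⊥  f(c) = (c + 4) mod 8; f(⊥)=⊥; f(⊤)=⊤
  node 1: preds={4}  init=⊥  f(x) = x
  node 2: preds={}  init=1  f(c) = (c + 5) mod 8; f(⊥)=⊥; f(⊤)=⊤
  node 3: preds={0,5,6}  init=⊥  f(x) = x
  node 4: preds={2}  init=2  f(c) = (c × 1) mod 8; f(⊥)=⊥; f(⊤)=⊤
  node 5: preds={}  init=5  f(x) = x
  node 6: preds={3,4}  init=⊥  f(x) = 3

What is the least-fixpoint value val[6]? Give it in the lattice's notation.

3

Worklist (12 pops):
  #1 pop 0: in=⊥ → ⊥ (no change)
  #2 pop 1: in=2 → 2 (was ⊥); enqueue [0]
  #3 pop 2: in=⊥ → 1 (no change)
  #4 pop 3: in=5 → 5 (was ⊥); enqueue []
  #5 pop 4: in=1 → ⊤ (was 2); enqueue [1]
  #6 pop 5: in=⊥ → 5 (no change)
  #7 pop 6: in=⊤ → 3 (was ⊥); enqueue [3]
  #8 pop 0: in=⊤ → ⊤ (was ⊥); enqueue []
  #9 pop 1: in=⊤ → ⊤ (was 2); enqueue [0]
  #10 pop 3: in=⊤ → ⊤ (was 5); enqueue [6]
  #11 pop 0: in=⊤ → ⊤ (no change)
  #12 pop 6: in=⊤ → 3 (no change)

Fixpoint:
  val[0] = ⊤
  val[1] = ⊤
  val[2] = 1
  val[3] = ⊤
  val[4] = ⊤
  val[5] = 5
  val[6] = 3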